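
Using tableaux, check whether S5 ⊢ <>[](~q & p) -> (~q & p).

Valid in S5

Tableau for the negation ~(<>[](~q & p) -> (~q & p)):
1. ~(<>[](~q & p) -> (~q & p)), u
2. <>[](~q & p), u   [~->-rule on 1]
3. ~(~q & p), u   [~->-rule on 1]
4. ~p, u   [~&-rule on 3 (branches; this branch)]
5. [](~q & p), v   [<>-rule on 2: fresh world v, uRv]
6. ~q & p, u   [[]-rule on 5 via vRu]
7. ~q, u   [&-rule on 6]
8. p, u   [&-rule on 6]
Accessibility: uRu, uRv, vRu, vRv
Branch closes: p and ~p both at u.
All branches of the negation close; one closing branch shown above.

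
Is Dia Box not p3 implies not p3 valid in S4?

Tableau for the negation not (Dia Box not p3 implies not p3):
1. not (Dia Box not p3 implies not p3), 0
2. Dia Box not p3, 0   [neg-implies-rule on 1]
3. p3, 0   [neg-implies-rule on 1]
4. Box not p3, 1   [Dia-rule on 2: fresh world 1, 0R1]
5. not p3, 1   [Box-rule on 4 via 1R1]
Accessibility: 0R0, 0R1, 1R1
The negation has an open branch (countermodel exists).

Invalid (countermodel exists)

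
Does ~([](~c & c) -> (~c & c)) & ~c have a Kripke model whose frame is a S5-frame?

1. ~([](~c & c) -> (~c & c)) & ~c, 0
2. ~([](~c & c) -> (~c & c)), 0   [&-rule on 1]
3. ~c, 0   [&-rule on 1]
4. [](~c & c), 0   [~->-rule on 2]
5. ~(~c & c), 0   [~->-rule on 2]
6. ~c & c, 0   [[]-rule on 4 via 0R0]
7. c, 0   [&-rule on 6]
Accessibility: 0R0
Branch closes: c and ~c both at 0.
(One branch shown.) All branches close.

Unsatisfiable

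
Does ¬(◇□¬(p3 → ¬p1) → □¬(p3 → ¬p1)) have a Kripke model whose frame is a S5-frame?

No, unsatisfiable

1. ¬(◇□¬(p3 → ¬p1) → □¬(p3 → ¬p1)), u
2. ◇□¬(p3 → ¬p1), u   [¬→-rule on 1]
3. ¬□¬(p3 → ¬p1), u   [¬→-rule on 1]
4. □¬(p3 → ¬p1), v   [◇-rule on 2: fresh world v, uRv]
5. ¬(p3 → ¬p1), u   [□-rule on 4 via vRu]
6. p3, u   [¬→-rule on 5]
7. p1, u   [¬→-rule on 5]
8. ¬(p3 → ¬p1), v   [□-rule on 4 via vRv]
9. p3, v   [¬→-rule on 8]
10. p1, v   [¬→-rule on 8]
11. p3 → ¬p1, w   [¬□-rule on 3: fresh world w, uRw]
12. ¬(p3 → ¬p1), w   [□-rule on 4 via vRw]
13. p3, w   [¬→-rule on 12]
14. p1, w   [¬→-rule on 12]
15. ¬p1, w   [→-rule on 11 (branches; this branch)]
Accessibility: uRu, uRv, uRw, vRu, vRv, vRw, wRu, wRv, wRw
Branch closes: p1 and ¬p1 both at w.
All branches of the tableau close; one closing branch shown above.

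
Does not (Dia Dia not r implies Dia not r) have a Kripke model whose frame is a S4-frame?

No, unsatisfiable

1. not (Dia Dia not r implies Dia not r), u
2. Dia Dia not r, u
3. not Dia not r, u
4. r, u
5. Dia not r, v
6. r, v
7. not r, w
8. r, w
Accessibility: uRu, uRv, uRw, vRv, vRw, wRw
Branch closes: r and not r both at w.
All branches of the tableau close; one closing branch shown above.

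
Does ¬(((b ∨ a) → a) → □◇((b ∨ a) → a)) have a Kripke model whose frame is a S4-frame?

Satisfiable

1. ¬(((b ∨ a) → a) → □◇((b ∨ a) → a)), u
2. (b ∨ a) → a, u
3. ¬□◇((b ∨ a) → a), u
4. a, u
5. ¬◇((b ∨ a) → a), v
6. ¬((b ∨ a) → a), v
7. b ∨ a, v
8. ¬a, v
9. b, v
Accessibility: uRu, uRv, vRv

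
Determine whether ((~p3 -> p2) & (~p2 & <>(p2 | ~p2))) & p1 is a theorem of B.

Not valid

Tableau for the negation ~(((~p3 -> p2) & (~p2 & <>(p2 | ~p2))) & p1):
1. ~(((~p3 -> p2) & (~p2 & <>(p2 | ~p2))) & p1), u
2. ~p1, u
Accessibility: uRu
The negation has an open branch (countermodel exists).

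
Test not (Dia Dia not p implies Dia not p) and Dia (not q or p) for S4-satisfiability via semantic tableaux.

No, unsatisfiable

1. not (Dia Dia not p implies Dia not p) and Dia (not q or p), u
2. not (Dia Dia not p implies Dia not p), u
3. Dia (not q or p), u
4. Dia Dia not p, u
5. not Dia not p, u
6. p, u
7. not q or p, v
8. p, v
9. Dia not p, w
10. p, w
11. not p, x
12. p, x
Accessibility: uRu, uRv, uRw, uRx, vRv, wRw, wRx, xRx
Branch closes: p and not p both at x.
(One branch shown.) All branches close.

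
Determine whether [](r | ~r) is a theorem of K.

Tableau for the negation ~[](r | ~r):
1. ~[](r | ~r), u
2. ~(r | ~r), v   [~[]-rule on 1: fresh world v, uRv]
3. ~r, v   [~|-rule on 2]
4. r, v   [~|-rule on 2]
Accessibility: uRv
Branch closes: r and ~r both at v.
Every branch of the negation's tableau closes; the branch above is one of them.

Valid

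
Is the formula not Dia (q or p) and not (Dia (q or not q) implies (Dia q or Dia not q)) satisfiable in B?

1. not Dia (q or p) and not (Dia (q or not q) implies (Dia q or Dia not q)), u
2. not Dia (q or p), u
3. not (Dia (q or not q) implies (Dia q or Dia not q)), u
4. Dia (q or not q), u
5. not (Dia q or Dia not q), u
6. not Dia q, u
7. not Dia not q, u
8. not (q or p), u
9. not q, u
10. not p, u
11. q, u
Accessibility: uRu
Branch closes: q and not q both at u.
Every branch closes; the branch above is one of them.

Unsatisfiable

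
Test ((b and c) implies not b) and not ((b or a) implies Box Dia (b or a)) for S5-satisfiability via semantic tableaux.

1. ((b and c) implies not b) and not ((b or a) implies Box Dia (b or a)), w0
2. (b and c) implies not b, w0
3. not ((b or a) implies Box Dia (b or a)), w0
4. b or a, w0
5. not Box Dia (b or a), w0
6. not (b and c), w0
7. a, w0
8. not c, w0
9. not Dia (b or a), w1
10. not (b or a), w0
11. not b, w0
12. not a, w0
Accessibility: w0Rw0, w0Rw1, w1Rw0, w1Rw1
Branch closes: a and not a both at w0.
Every branch closes; the branch above is one of them.

Unsatisfiable (every branch closes)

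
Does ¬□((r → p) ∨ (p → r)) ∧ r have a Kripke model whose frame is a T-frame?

Unsatisfiable (every branch closes)

1. ¬□((r → p) ∨ (p → r)) ∧ r, 0
2. ¬□((r → p) ∨ (p → r)), 0
3. r, 0
4. ¬((r → p) ∨ (p → r)), 1
5. ¬(r → p), 1
6. ¬(p → r), 1
7. r, 1
8. ¬p, 1
9. p, 1
10. ¬r, 1
Accessibility: 0R0, 0R1, 1R1
Branch closes: p and ¬p both at 1.
All branches of the tableau close; one closing branch shown above.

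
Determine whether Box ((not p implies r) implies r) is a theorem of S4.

Invalid (countermodel exists)

Tableau for the negation not Box ((not p implies r) implies r):
1. not Box ((not p implies r) implies r), u
2. not ((not p implies r) implies r), v
3. not p implies r, v
4. not r, v
5. p, v
Accessibility: uRu, uRv, vRv
The negation has an open branch (countermodel exists).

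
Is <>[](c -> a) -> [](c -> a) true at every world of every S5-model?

Tableau for the negation ~(<>[](c -> a) -> [](c -> a)):
1. ~(<>[](c -> a) -> [](c -> a)), u
2. <>[](c -> a), u   [~->-rule on 1]
3. ~[](c -> a), u   [~->-rule on 1]
4. [](c -> a), v   [<>-rule on 2: fresh world v, uRv]
5. c -> a, u   [[]-rule on 4 via vRu]
6. c -> a, v   [[]-rule on 4 via vRv]
7. a, u   [->-rule on 5 (branches; this branch)]
8. a, v   [->-rule on 6 (branches; this branch)]
9. ~(c -> a), w   [~[]-rule on 3: fresh world w, uRw]
10. c, w   [~->-rule on 9]
11. ~a, w   [~->-rule on 9]
12. c -> a, w   [[]-rule on 4 via vRw]
13. a, w   [->-rule on 12 (branches; this branch)]
Accessibility: uRu, uRv, uRw, vRu, vRv, vRw, wRu, wRv, wRw
Branch closes: a and ~a both at w.
Every branch of the negation's tableau closes; the branch above is one of them.

Valid in S5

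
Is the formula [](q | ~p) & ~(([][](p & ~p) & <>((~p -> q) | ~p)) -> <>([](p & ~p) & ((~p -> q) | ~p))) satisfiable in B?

No, unsatisfiable

1. [](q | ~p) & ~(([][](p & ~p) & <>((~p -> q) | ~p)) -> <>([](p & ~p) & ((~p -> q) | ~p))), u
2. [](q | ~p), u
3. ~(([][](p & ~p) & <>((~p -> q) | ~p)) -> <>([](p & ~p) & ((~p -> q) | ~p))), u
4. [][](p & ~p) & <>((~p -> q) | ~p), u
5. ~<>([](p & ~p) & ((~p -> q) | ~p)), u
6. [][](p & ~p), u
7. <>((~p -> q) | ~p), u
8. q | ~p, u
9. ~([](p & ~p) & ((~p -> q) | ~p)), u
10. [](p & ~p), u
11. p & ~p, u
12. p, u
13. ~p, u
Accessibility: uRu
Branch closes: p and ~p both at u.
All branches of the tableau close; one closing branch shown above.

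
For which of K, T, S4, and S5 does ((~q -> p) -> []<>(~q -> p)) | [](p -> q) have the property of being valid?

S5

S5-tableau for the negation ~(((~q -> p) -> []<>(~q -> p)) | [](p -> q)):
1. ~(((~q -> p) -> []<>(~q -> p)) | [](p -> q)), u
2. ~((~q -> p) -> []<>(~q -> p)), u
3. ~[](p -> q), u
4. ~q -> p, u
5. ~[]<>(~q -> p), u
6. p, u
7. ~(p -> q), v
8. p, v
9. ~q, v
10. ~<>(~q -> p), w
11. ~(~q -> p), u
12. ~q, u
13. ~p, u
Accessibility: uRu, uRv, uRw, vRu, vRv, vRw, wRu, wRv, wRw
Branch closes: p and ~p both at u.
Every branch closes (one shown): valid in S5.
S4-tableau for the negation ~(((~q -> p) -> []<>(~q -> p)) | [](p -> q)):
1. ~(((~q -> p) -> []<>(~q -> p)) | [](p -> q)), u
2. ~((~q -> p) -> []<>(~q -> p)), u
3. ~[](p -> q), u
4. ~q -> p, u
5. ~[]<>(~q -> p), u
6. p, u
7. ~(p -> q), v
8. p, v
9. ~q, v
10. ~<>(~q -> p), w
11. ~(~q -> p), w
12. ~q, w
13. ~p, w
Accessibility: uRu, uRv, uRw, vRv, wRw
Complete open branch: countermodel on an S4-frame, so not valid in S4, nor in K, T (the same frame is also a K-frame and a T-frame).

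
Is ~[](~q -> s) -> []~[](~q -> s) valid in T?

No, not valid

Tableau for the negation ~(~[](~q -> s) -> []~[](~q -> s)):
1. ~(~[](~q -> s) -> []~[](~q -> s)), w0
2. ~[](~q -> s), w0
3. ~[]~[](~q -> s), w0
4. ~(~q -> s), w1
5. ~q, w1
6. ~s, w1
7. [](~q -> s), w2
8. ~q -> s, w2
9. s, w2
Accessibility: w0Rw0, w0Rw1, w0Rw2, w1Rw1, w2Rw2
The negation has an open branch (countermodel exists).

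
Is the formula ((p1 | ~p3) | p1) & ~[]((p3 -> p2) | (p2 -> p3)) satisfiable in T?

Unsatisfiable

1. ((p1 | ~p3) | p1) & ~[]((p3 -> p2) | (p2 -> p3)), w0
2. (p1 | ~p3) | p1, w0
3. ~[]((p3 -> p2) | (p2 -> p3)), w0
4. p1 | ~p3, w0
5. ~p3, w0
6. ~((p3 -> p2) | (p2 -> p3)), w1
7. ~(p3 -> p2), w1
8. ~(p2 -> p3), w1
9. p3, w1
10. ~p2, w1
11. p2, w1
12. ~p3, w1
Accessibility: w0Rw0, w0Rw1, w1Rw1
Branch closes: p2 and ~p2 both at w1.
(One branch shown.) All branches close.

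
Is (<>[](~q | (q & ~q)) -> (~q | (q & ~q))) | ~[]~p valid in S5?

Valid in S5

Tableau for the negation ~((<>[](~q | (q & ~q)) -> (~q | (q & ~q))) | ~[]~p):
1. ~((<>[](~q | (q & ~q)) -> (~q | (q & ~q))) | ~[]~p), w0
2. ~(<>[](~q | (q & ~q)) -> (~q | (q & ~q))), w0
3. []~p, w0
4. <>[](~q | (q & ~q)), w0
5. ~(~q | (q & ~q)), w0
6. q, w0
7. ~(q & ~q), w0
8. ~p, w0
9. [](~q | (q & ~q)), w1
10. ~p, w1
11. ~q | (q & ~q), w0
12. ~q | (q & ~q), w1
13. q & ~q, w0
14. ~q, w0
Accessibility: w0Rw0, w0Rw1, w1Rw0, w1Rw1
Branch closes: q and ~q both at w0.
All branches of the negation close; one closing branch shown above.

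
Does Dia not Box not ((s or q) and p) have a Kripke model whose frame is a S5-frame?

1. Dia not Box not ((s or q) and p), 0
2. not Box not ((s or q) and p), 1   [Dia-rule on 1: fresh world 1, 0R1]
3. (s or q) and p, 2   [neg-Box-rule on 2: fresh world 2, 1R2]
4. s or q, 2   [and-rule on 3]
5. p, 2   [and-rule on 3]
6. q, 2   [or-rule on 4 (branches; this branch)]
Accessibility: 0R0, 0R1, 0R2, 1R0, 1R1, 1R2, 2R0, 2R1, 2R2

Yes, satisfiable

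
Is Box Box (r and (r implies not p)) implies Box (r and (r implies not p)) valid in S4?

Yes, valid

Tableau for the negation not (Box Box (r and (r implies not p)) implies Box (r and (r implies not p))):
1. not (Box Box (r and (r implies not p)) implies Box (r and (r implies not p))), u
2. Box Box (r and (r implies not p)), u
3. not Box (r and (r implies not p)), u
4. Box (r and (r implies not p)), u
5. r and (r implies not p), u
6. r, u
7. r implies not p, u
8. not p, u
9. not (r and (r implies not p)), v
10. Box (r and (r implies not p)), v
11. r and (r implies not p), v
12. r, v
13. r implies not p, v
14. not (r implies not p), v
15. p, v
16. not p, v
Accessibility: uRu, uRv, vRv
Branch closes: p and not p both at v.
Every branch of the negation's tableau closes; the branch above is one of them.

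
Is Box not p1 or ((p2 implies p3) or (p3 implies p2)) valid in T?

Tableau for the negation not (Box not p1 or ((p2 implies p3) or (p3 implies p2))):
1. not (Box not p1 or ((p2 implies p3) or (p3 implies p2))), w0
2. not Box not p1, w0
3. not ((p2 implies p3) or (p3 implies p2)), w0
4. not (p2 implies p3), w0
5. not (p3 implies p2), w0
6. p2, w0
7. not p3, w0
8. p3, w0
9. not p2, w0
Accessibility: w0Rw0
Branch closes: p3 and not p3 both at w0.
All branches of the negation close; one closing branch shown above.

Yes, valid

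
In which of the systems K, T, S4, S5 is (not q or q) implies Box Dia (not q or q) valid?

T, S4, S5

T-tableau for the negation not ((not q or q) implies Box Dia (not q or q)):
1. not ((not q or q) implies Box Dia (not q or q)), w0
2. not q or q, w0
3. not Box Dia (not q or q), w0
4. q, w0
5. not Dia (not q or q), w1
6. not (not q or q), w1
7. q, w1
8. not q, w1
Accessibility: w0Rw0, w0Rw1, w1Rw1
Branch closes: q and not q both at w1.
Every branch closes (one shown): valid in T, hence also in S4, S5 (every theorem of T is a theorem of S4 and S5).
K-tableau for the negation not ((not q or q) implies Box Dia (not q or q)):
1. not ((not q or q) implies Box Dia (not q or q)), w0
2. not q or q, w0
3. not Box Dia (not q or q), w0
4. q, w0
5. not Dia (not q or q), w1
Accessibility: w0Rw1
Complete open branch: countermodel on a K-frame, so not valid in K.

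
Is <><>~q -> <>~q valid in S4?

Tableau for the negation ~(<><>~q -> <>~q):
1. ~(<><>~q -> <>~q), 0
2. <><>~q, 0   [~->-rule on 1]
3. ~<>~q, 0   [~->-rule on 1]
4. q, 0   [~<>-rule on 3 via 0R0]
5. <>~q, 1   [<>-rule on 2: fresh world 1, 0R1]
6. q, 1   [~<>-rule on 3 via 0R1]
7. ~q, 2   [<>-rule on 5: fresh world 2, 1R2]
8. q, 2   [~<>-rule on 3 via 0R2]
Accessibility: 0R0, 0R1, 0R2, 1R1, 1R2, 2R2
Branch closes: q and ~q both at 2.
All branches of the negation close; one closing branch shown above.

Valid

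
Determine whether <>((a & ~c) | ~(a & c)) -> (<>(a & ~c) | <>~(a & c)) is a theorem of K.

Tableau for the negation ~(<>((a & ~c) | ~(a & c)) -> (<>(a & ~c) | <>~(a & c))):
1. ~(<>((a & ~c) | ~(a & c)) -> (<>(a & ~c) | <>~(a & c))), 0
2. <>((a & ~c) | ~(a & c)), 0
3. ~(<>(a & ~c) | <>~(a & c)), 0
4. ~<>(a & ~c), 0
5. ~<>~(a & c), 0
6. (a & ~c) | ~(a & c), 1
7. ~(a & ~c), 1
8. a & c, 1
9. a, 1
10. c, 1
11. ~(a & c), 1
12. ~c, 1
Accessibility: 0R1
Branch closes: c and ~c both at 1.
Every branch of the negation's tableau closes; the branch above is one of them.

Valid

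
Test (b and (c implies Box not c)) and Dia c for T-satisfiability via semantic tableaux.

Satisfiable

1. (b and (c implies Box not c)) and Dia c, u
2. b and (c implies Box not c), u
3. Dia c, u
4. b, u
5. c implies Box not c, u
6. not c, u
7. c, v
Accessibility: uRu, uRv, vRv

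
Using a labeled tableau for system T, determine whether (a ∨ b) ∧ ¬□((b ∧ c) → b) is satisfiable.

Unsatisfiable

1. (a ∨ b) ∧ ¬□((b ∧ c) → b), u
2. a ∨ b, u
3. ¬□((b ∧ c) → b), u
4. b, u
5. ¬((b ∧ c) → b), v
6. b ∧ c, v
7. ¬b, v
8. b, v
9. c, v
Accessibility: uRu, uRv, vRv
Branch closes: b and ¬b both at v.
(One branch shown.) All branches close.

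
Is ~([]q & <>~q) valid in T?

Tableau for the negation []q & <>~q:
1. []q & <>~q, 0
2. []q, 0   [&-rule on 1]
3. <>~q, 0   [&-rule on 1]
4. q, 0   [[]-rule on 2 via 0R0]
5. ~q, 1   [<>-rule on 3: fresh world 1, 0R1]
6. q, 1   [[]-rule on 2 via 0R1]
Accessibility: 0R0, 0R1, 1R1
Branch closes: q and ~q both at 1.
All branches of the negation close; one closing branch shown above.

Valid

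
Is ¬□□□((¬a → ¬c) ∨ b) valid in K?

No, not valid

Tableau for the negation □□□((¬a → ¬c) ∨ b):
1. □□□((¬a → ¬c) ∨ b), w0
The negation has an open branch (countermodel exists).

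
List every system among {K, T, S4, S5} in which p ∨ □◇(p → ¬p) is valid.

S5

S5-tableau for the negation ¬(p ∨ □◇(p → ¬p)):
1. ¬(p ∨ □◇(p → ¬p)), 0
2. ¬p, 0   [¬∨-rule on 1]
3. ¬□◇(p → ¬p), 0   [¬∨-rule on 1]
4. ¬◇(p → ¬p), 1   [¬□-rule on 3: fresh world 1, 0R1]
5. ¬(p → ¬p), 0   [¬◇-rule on 4 via 1R0]
6. p, 0   [¬→-rule on 5]
Accessibility: 0R0, 0R1, 1R0, 1R1
Branch closes: p and ¬p both at 0.
Every branch closes (one shown): valid in S5.
S4-tableau for the negation ¬(p ∨ □◇(p → ¬p)):
1. ¬(p ∨ □◇(p → ¬p)), 0
2. ¬p, 0   [¬∨-rule on 1]
3. ¬□◇(p → ¬p), 0   [¬∨-rule on 1]
4. ¬◇(p → ¬p), 1   [¬□-rule on 3: fresh world 1, 0R1]
5. ¬(p → ¬p), 1   [¬◇-rule on 4 via 1R1]
6. p, 1   [¬→-rule on 5]
Accessibility: 0R0, 0R1, 1R1
Complete open branch: countermodel on an S4-frame, so not valid in S4, nor in K, T (the same frame is also a K-frame and a T-frame).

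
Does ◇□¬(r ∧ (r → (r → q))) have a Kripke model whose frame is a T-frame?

Satisfiable

1. ◇□¬(r ∧ (r → (r → q))), w0
2. □¬(r ∧ (r → (r → q))), w1
3. ¬(r ∧ (r → (r → q))), w1
4. ¬(r → (r → q)), w1
5. r, w1
6. ¬(r → q), w1
7. ¬q, w1
Accessibility: w0Rw0, w0Rw1, w1Rw1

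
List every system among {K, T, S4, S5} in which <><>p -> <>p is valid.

S4-tableau for the negation ~(<><>p -> <>p):
1. ~(<><>p -> <>p), w0
2. <><>p, w0
3. ~<>p, w0
4. ~p, w0
5. <>p, w1
6. ~p, w1
7. p, w2
8. ~p, w2
Accessibility: w0Rw0, w0Rw1, w0Rw2, w1Rw1, w1Rw2, w2Rw2
Branch closes: p and ~p both at w2.
Every branch closes (one shown): valid in S4, hence also in S5 (every theorem of S4 is a theorem of S5).
T-tableau for the negation ~(<><>p -> <>p):
1. ~(<><>p -> <>p), w0
2. <><>p, w0
3. ~<>p, w0
4. ~p, w0
5. <>p, w1
6. ~p, w1
7. p, w2
Accessibility: w0Rw0, w0Rw1, w1Rw1, w1Rw2, w2Rw2
Complete open branch: countermodel on a T-frame, so not valid in T, nor in K (the same frame is also a K-frame).

S4, S5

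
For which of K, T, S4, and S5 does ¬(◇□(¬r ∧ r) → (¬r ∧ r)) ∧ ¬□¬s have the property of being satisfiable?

T-tableau for the formula:
1. ¬(◇□(¬r ∧ r) → (¬r ∧ r)) ∧ ¬□¬s, 0
2. ¬(◇□(¬r ∧ r) → (¬r ∧ r)), 0
3. ¬□¬s, 0
4. ◇□(¬r ∧ r), 0
5. ¬(¬r ∧ r), 0
6. ¬r, 0
7. s, 1
8. □(¬r ∧ r), 2
9. ¬r ∧ r, 2
10. ¬r, 2
11. r, 2
Accessibility: 0R0, 0R1, 0R2, 1R1, 2R2
Branch closes: r and ¬r both at 2.
Every branch closes (one shown): unsatisfiable in T, hence also in S4, S5 (every S4/S5-frame is a T-frame).
K-tableau for the formula:
1. ¬(◇□(¬r ∧ r) → (¬r ∧ r)) ∧ ¬□¬s, 0
2. ¬(◇□(¬r ∧ r) → (¬r ∧ r)), 0
3. ¬□¬s, 0
4. ◇□(¬r ∧ r), 0
5. ¬(¬r ∧ r), 0
6. ¬r, 0
7. s, 1
8. □(¬r ∧ r), 2
Accessibility: 0R1, 0R2
Complete open branch: satisfiable in K.

K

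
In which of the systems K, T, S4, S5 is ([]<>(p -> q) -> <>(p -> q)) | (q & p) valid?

T, S4, S5

T-tableau for the negation ~(([]<>(p -> q) -> <>(p -> q)) | (q & p)):
1. ~(([]<>(p -> q) -> <>(p -> q)) | (q & p)), u
2. ~([]<>(p -> q) -> <>(p -> q)), u
3. ~(q & p), u
4. []<>(p -> q), u
5. ~<>(p -> q), u
6. <>(p -> q), u
7. ~(p -> q), u
8. p, u
9. ~q, u
10. p -> q, v
11. <>(p -> q), v
12. ~(p -> q), v
13. p, v
14. ~q, v
15. q, v
Accessibility: uRu, uRv, vRv
Branch closes: q and ~q both at v.
Every branch closes (one shown): valid in T, hence also in S4, S5 (every theorem of T is a theorem of S4 and S5).
K-tableau for the negation ~(([]<>(p -> q) -> <>(p -> q)) | (q & p)):
1. ~(([]<>(p -> q) -> <>(p -> q)) | (q & p)), u
2. ~([]<>(p -> q) -> <>(p -> q)), u
3. ~(q & p), u
4. []<>(p -> q), u
5. ~<>(p -> q), u
6. ~p, u
Complete open branch: countermodel on a K-frame, so not valid in K.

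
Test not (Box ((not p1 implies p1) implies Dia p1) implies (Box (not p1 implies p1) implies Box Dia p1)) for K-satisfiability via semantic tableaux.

No, unsatisfiable

1. not (Box ((not p1 implies p1) implies Dia p1) implies (Box (not p1 implies p1) implies Box Dia p1)), w0
2. Box ((not p1 implies p1) implies Dia p1), w0   [neg-implies-rule on 1]
3. not (Box (not p1 implies p1) implies Box Dia p1), w0   [neg-implies-rule on 1]
4. Box (not p1 implies p1), w0   [neg-implies-rule on 3]
5. not Box Dia p1, w0   [neg-implies-rule on 3]
6. not Dia p1, w1   [neg-Box-rule on 5: fresh world w1, w0Rw1]
7. (not p1 implies p1) implies Dia p1, w1   [Box-rule on 2 via w0Rw1]
8. not p1 implies p1, w1   [Box-rule on 4 via w0Rw1]
9. Dia p1, w1   [implies-rule on 7 (branches; this branch)]
10. p1, w1   [implies-rule on 8 (branches; this branch)]
11. p1, w2   [Dia-rule on 9: fresh world w2, w1Rw2]
12. not p1, w2   [neg-Dia-rule on 6 via w1Rw2]
Accessibility: w0Rw1, w1Rw2
Branch closes: p1 and not p1 both at w2.
Every branch closes; the branch above is one of them.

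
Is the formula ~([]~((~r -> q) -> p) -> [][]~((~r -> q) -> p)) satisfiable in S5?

1. ~([]~((~r -> q) -> p) -> [][]~((~r -> q) -> p)), w0
2. []~((~r -> q) -> p), w0
3. ~[][]~((~r -> q) -> p), w0
4. ~((~r -> q) -> p), w0
5. ~r -> q, w0
6. ~p, w0
7. q, w0
8. ~[]~((~r -> q) -> p), w1
9. ~((~r -> q) -> p), w1
10. ~r -> q, w1
11. ~p, w1
12. q, w1
13. (~r -> q) -> p, w2
14. ~((~r -> q) -> p), w2
15. ~r -> q, w2
16. ~p, w2
17. ~(~r -> q), w2
18. ~r, w2
19. ~q, w2
20. q, w2
Accessibility: w0Rw0, w0Rw1, w0Rw2, w1Rw0, w1Rw1, w1Rw2, w2Rw0, w2Rw1, w2Rw2
Branch closes: q and ~q both at w2.
Every branch closes; the branch above is one of them.

Unsatisfiable (every branch closes)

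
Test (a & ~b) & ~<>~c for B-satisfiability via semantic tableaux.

Satisfiable (open branch found)

1. (a & ~b) & ~<>~c, 0
2. a & ~b, 0   [&-rule on 1]
3. ~<>~c, 0   [&-rule on 1]
4. a, 0   [&-rule on 2]
5. ~b, 0   [&-rule on 2]
6. c, 0   [~<>-rule on 3 via 0R0]
Accessibility: 0R0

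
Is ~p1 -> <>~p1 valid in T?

Tableau for the negation ~(~p1 -> <>~p1):
1. ~(~p1 -> <>~p1), u
2. ~p1, u
3. ~<>~p1, u
4. p1, u
Accessibility: uRu
Branch closes: p1 and ~p1 both at u.
All branches of the negation close; one closing branch shown above.

Valid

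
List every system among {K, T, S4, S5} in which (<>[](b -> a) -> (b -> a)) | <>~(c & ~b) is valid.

T-tableau for the negation ~((<>[](b -> a) -> (b -> a)) | <>~(c & ~b)):
1. ~((<>[](b -> a) -> (b -> a)) | <>~(c & ~b)), w0
2. ~(<>[](b -> a) -> (b -> a)), w0
3. ~<>~(c & ~b), w0
4. <>[](b -> a), w0
5. ~(b -> a), w0
6. b, w0
7. ~a, w0
8. c & ~b, w0
9. c, w0
10. ~b, w0
Accessibility: w0Rw0
Branch closes: b and ~b both at w0.
Every branch closes (one shown): valid in T, hence also in S4, S5 (every theorem of T is a theorem of S4 and S5).
K-tableau for the negation ~((<>[](b -> a) -> (b -> a)) | <>~(c & ~b)):
1. ~((<>[](b -> a) -> (b -> a)) | <>~(c & ~b)), w0
2. ~(<>[](b -> a) -> (b -> a)), w0
3. ~<>~(c & ~b), w0
4. <>[](b -> a), w0
5. ~(b -> a), w0
6. b, w0
7. ~a, w0
8. [](b -> a), w1
9. c & ~b, w1
10. c, w1
11. ~b, w1
Accessibility: w0Rw1
Complete open branch: countermodel on a K-frame, so not valid in K.

T, S4, S5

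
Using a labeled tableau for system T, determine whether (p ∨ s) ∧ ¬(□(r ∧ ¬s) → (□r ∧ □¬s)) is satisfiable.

1. (p ∨ s) ∧ ¬(□(r ∧ ¬s) → (□r ∧ □¬s)), 0
2. p ∨ s, 0
3. ¬(□(r ∧ ¬s) → (□r ∧ □¬s)), 0
4. □(r ∧ ¬s), 0
5. ¬(□r ∧ □¬s), 0
6. r ∧ ¬s, 0
7. r, 0
8. ¬s, 0
9. p, 0
10. ¬□¬s, 0
11. s, 1
12. r ∧ ¬s, 1
13. r, 1
14. ¬s, 1
Accessibility: 0R0, 0R1, 1R1
Branch closes: s and ¬s both at 1.
Every branch closes; the branch above is one of them.

Unsatisfiable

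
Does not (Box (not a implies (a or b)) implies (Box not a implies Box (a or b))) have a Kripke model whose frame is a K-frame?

1. not (Box (not a implies (a or b)) implies (Box not a implies Box (a or b))), 0
2. Box (not a implies (a or b)), 0
3. not (Box not a implies Box (a or b)), 0
4. Box not a, 0
5. not Box (a or b), 0
6. not (a or b), 1
7. not a, 1
8. not b, 1
9. not a implies (a or b), 1
10. a or b, 1
11. b, 1
Accessibility: 0R1
Branch closes: b and not b both at 1.
Every branch closes; the branch above is one of them.

No, unsatisfiable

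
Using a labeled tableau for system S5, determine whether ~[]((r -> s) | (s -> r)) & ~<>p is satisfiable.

1. ~[]((r -> s) | (s -> r)) & ~<>p, u
2. ~[]((r -> s) | (s -> r)), u
3. ~<>p, u
4. ~p, u
5. ~((r -> s) | (s -> r)), v
6. ~(r -> s), v
7. ~(s -> r), v
8. r, v
9. ~s, v
10. s, v
11. ~r, v
Accessibility: uRu, uRv, vRu, vRv
Branch closes: s and ~s both at v.
Every branch closes; the branch above is one of them.

Unsatisfiable (every branch closes)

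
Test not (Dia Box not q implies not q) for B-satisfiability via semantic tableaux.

Unsatisfiable (every branch closes)

1. not (Dia Box not q implies not q), 0
2. Dia Box not q, 0
3. q, 0
4. Box not q, 1
5. not q, 0
Accessibility: 0R0, 0R1, 1R0, 1R1
Branch closes: q and not q both at 0.
(One branch shown.) All branches close.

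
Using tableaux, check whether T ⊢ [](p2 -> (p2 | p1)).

Tableau for the negation ~[](p2 -> (p2 | p1)):
1. ~[](p2 -> (p2 | p1)), 0
2. ~(p2 -> (p2 | p1)), 1
3. p2, 1
4. ~(p2 | p1), 1
5. ~p2, 1
6. ~p1, 1
Accessibility: 0R0, 0R1, 1R1
Branch closes: p2 and ~p2 both at 1.
Every branch of the negation's tableau closes; the branch above is one of them.

Yes, valid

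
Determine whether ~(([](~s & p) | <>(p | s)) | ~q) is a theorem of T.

Not valid

Tableau for the negation ([](~s & p) | <>(p | s)) | ~q:
1. ([](~s & p) | <>(p | s)) | ~q, w0
2. ~q, w0
Accessibility: w0Rw0
The negation has an open branch (countermodel exists).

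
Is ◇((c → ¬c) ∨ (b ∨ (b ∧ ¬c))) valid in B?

No, not valid

Tableau for the negation ¬◇((c → ¬c) ∨ (b ∨ (b ∧ ¬c))):
1. ¬◇((c → ¬c) ∨ (b ∨ (b ∧ ¬c))), w0
2. ¬((c → ¬c) ∨ (b ∨ (b ∧ ¬c))), w0
3. ¬(c → ¬c), w0
4. ¬(b ∨ (b ∧ ¬c)), w0
5. c, w0
6. ¬b, w0
7. ¬(b ∧ ¬c), w0
Accessibility: w0Rw0
The negation has an open branch (countermodel exists).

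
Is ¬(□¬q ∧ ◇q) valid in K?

Tableau for the negation □¬q ∧ ◇q:
1. □¬q ∧ ◇q, w0
2. □¬q, w0
3. ◇q, w0
4. q, w1
5. ¬q, w1
Accessibility: w0Rw1
Branch closes: q and ¬q both at w1.
Every branch of the negation's tableau closes; the branch above is one of them.

Valid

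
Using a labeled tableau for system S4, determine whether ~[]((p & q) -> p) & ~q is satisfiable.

No, unsatisfiable

1. ~[]((p & q) -> p) & ~q, 0
2. ~[]((p & q) -> p), 0   [&-rule on 1]
3. ~q, 0   [&-rule on 1]
4. ~((p & q) -> p), 1   [~[]-rule on 2: fresh world 1, 0R1]
5. p & q, 1   [~->-rule on 4]
6. ~p, 1   [~->-rule on 4]
7. p, 1   [&-rule on 5]
8. q, 1   [&-rule on 5]
Accessibility: 0R0, 0R1, 1R1
Branch closes: p and ~p both at 1.
All branches of the tableau close; one closing branch shown above.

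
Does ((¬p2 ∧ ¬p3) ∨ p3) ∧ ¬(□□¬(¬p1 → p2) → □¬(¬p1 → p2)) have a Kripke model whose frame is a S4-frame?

Unsatisfiable (every branch closes)

1. ((¬p2 ∧ ¬p3) ∨ p3) ∧ ¬(□□¬(¬p1 → p2) → □¬(¬p1 → p2)), w0
2. (¬p2 ∧ ¬p3) ∨ p3, w0
3. ¬(□□¬(¬p1 → p2) → □¬(¬p1 → p2)), w0
4. □□¬(¬p1 → p2), w0
5. ¬□¬(¬p1 → p2), w0
6. □¬(¬p1 → p2), w0
7. ¬(¬p1 → p2), w0
8. ¬p1, w0
9. ¬p2, w0
10. ¬p2 ∧ ¬p3, w0
11. ¬p3, w0
12. ¬p1 → p2, w1
13. □¬(¬p1 → p2), w1
14. ¬(¬p1 → p2), w1
15. ¬p1, w1
16. ¬p2, w1
17. p2, w1
Accessibility: w0Rw0, w0Rw1, w1Rw1
Branch closes: p2 and ¬p2 both at w1.
All branches of the tableau close; one closing branch shown above.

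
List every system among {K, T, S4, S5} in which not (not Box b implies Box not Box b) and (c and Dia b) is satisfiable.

S5-tableau for the formula:
1. not (not Box b implies Box not Box b) and (c and Dia b), 0
2. not (not Box b implies Box not Box b), 0
3. c and Dia b, 0
4. not Box b, 0
5. not Box not Box b, 0
6. c, 0
7. Dia b, 0
8. not b, 1
9. Box b, 2
10. b, 0
11. b, 1
Accessibility: 0R0, 0R1, 0R2, 1R0, 1R1, 1R2, 2R0, 2R1, 2R2
Branch closes: b and not b both at 1.
Every branch closes (one shown): unsatisfiable in S5.
S4-tableau for the formula:
1. not (not Box b implies Box not Box b) and (c and Dia b), 0
2. not (not Box b implies Box not Box b), 0
3. c and Dia b, 0
4. not Box b, 0
5. not Box not Box b, 0
6. c, 0
7. Dia b, 0
8. not b, 1
9. Box b, 2
10. b, 2
11. b, 3
Accessibility: 0R0, 0R1, 0R2, 0R3, 1R1, 2R2, 3R3
Complete open branch: satisfiable in S4, hence also in K, T (this S4-model is also a K-model and a T-model).

K, T, S4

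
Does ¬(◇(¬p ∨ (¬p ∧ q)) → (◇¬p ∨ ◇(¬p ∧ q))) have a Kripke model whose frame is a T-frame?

1. ¬(◇(¬p ∨ (¬p ∧ q)) → (◇¬p ∨ ◇(¬p ∧ q))), u
2. ◇(¬p ∨ (¬p ∧ q)), u
3. ¬(◇¬p ∨ ◇(¬p ∧ q)), u
4. ¬◇¬p, u
5. ¬◇(¬p ∧ q), u
6. p, u
7. ¬(¬p ∧ q), u
8. ¬q, u
9. ¬p ∨ (¬p ∧ q), v
10. p, v
11. ¬(¬p ∧ q), v
12. ¬p ∧ q, v
13. ¬p, v
14. q, v
Accessibility: uRu, uRv, vRv
Branch closes: p and ¬p both at v.
All branches of the tableau close; one closing branch shown above.

No, unsatisfiable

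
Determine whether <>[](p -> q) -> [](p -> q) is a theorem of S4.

Invalid (countermodel exists)

Tableau for the negation ~(<>[](p -> q) -> [](p -> q)):
1. ~(<>[](p -> q) -> [](p -> q)), 0
2. <>[](p -> q), 0   [~->-rule on 1]
3. ~[](p -> q), 0   [~->-rule on 1]
4. [](p -> q), 1   [<>-rule on 2: fresh world 1, 0R1]
5. p -> q, 1   [[]-rule on 4 via 1R1]
6. q, 1   [->-rule on 5 (branches; this branch)]
7. ~(p -> q), 2   [~[]-rule on 3: fresh world 2, 0R2]
8. p, 2   [~->-rule on 7]
9. ~q, 2   [~->-rule on 7]
Accessibility: 0R0, 0R1, 0R2, 1R1, 2R2
The negation has an open branch (countermodel exists).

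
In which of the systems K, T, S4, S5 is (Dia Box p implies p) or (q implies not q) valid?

S5

S5-tableau for the negation not ((Dia Box p implies p) or (q implies not q)):
1. not ((Dia Box p implies p) or (q implies not q)), u
2. not (Dia Box p implies p), u
3. not (q implies not q), u
4. Dia Box p, u
5. not p, u
6. q, u
7. Box p, v
8. p, u
Accessibility: uRu, uRv, vRu, vRv
Branch closes: p and not p both at u.
Every branch closes (one shown): valid in S5.
S4-tableau for the negation not ((Dia Box p implies p) or (q implies not q)):
1. not ((Dia Box p implies p) or (q implies not q)), u
2. not (Dia Box p implies p), u
3. not (q implies not q), u
4. Dia Box p, u
5. not p, u
6. q, u
7. Box p, v
8. p, v
Accessibility: uRu, uRv, vRv
Complete open branch: countermodel on an S4-frame, so not valid in S4, nor in K, T (the same frame is also a K-frame and a T-frame).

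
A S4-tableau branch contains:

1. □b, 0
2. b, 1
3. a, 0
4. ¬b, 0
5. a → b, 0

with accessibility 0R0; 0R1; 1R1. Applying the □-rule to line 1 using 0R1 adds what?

b, 1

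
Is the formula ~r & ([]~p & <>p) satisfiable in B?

Unsatisfiable (every branch closes)

1. ~r & ([]~p & <>p), 0
2. ~r, 0
3. []~p & <>p, 0
4. []~p, 0
5. <>p, 0
6. ~p, 0
7. p, 1
8. ~p, 1
Accessibility: 0R0, 0R1, 1R0, 1R1
Branch closes: p and ~p both at 1.
Every branch closes; the branch above is one of them.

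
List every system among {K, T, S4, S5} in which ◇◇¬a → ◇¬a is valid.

S4-tableau for the negation ¬(◇◇¬a → ◇¬a):
1. ¬(◇◇¬a → ◇¬a), 0
2. ◇◇¬a, 0
3. ¬◇¬a, 0
4. a, 0
5. ◇¬a, 1
6. a, 1
7. ¬a, 2
8. a, 2
Accessibility: 0R0, 0R1, 0R2, 1R1, 1R2, 2R2
Branch closes: a and ¬a both at 2.
Every branch closes (one shown): valid in S4, hence also in S5 (every theorem of S4 is a theorem of S5).
T-tableau for the negation ¬(◇◇¬a → ◇¬a):
1. ¬(◇◇¬a → ◇¬a), 0
2. ◇◇¬a, 0
3. ¬◇¬a, 0
4. a, 0
5. ◇¬a, 1
6. a, 1
7. ¬a, 2
Accessibility: 0R0, 0R1, 1R1, 1R2, 2R2
Complete open branch: countermodel on a T-frame, so not valid in T, nor in K (the same frame is also a K-frame).

S4, S5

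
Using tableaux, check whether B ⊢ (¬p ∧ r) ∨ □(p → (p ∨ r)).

Yes, valid

Tableau for the negation ¬((¬p ∧ r) ∨ □(p → (p ∨ r))):
1. ¬((¬p ∧ r) ∨ □(p → (p ∨ r))), u
2. ¬(¬p ∧ r), u
3. ¬□(p → (p ∨ r)), u
4. ¬r, u
5. ¬(p → (p ∨ r)), v
6. p, v
7. ¬(p ∨ r), v
8. ¬p, v
9. ¬r, v
Accessibility: uRu, uRv, vRu, vRv
Branch closes: p and ¬p both at v.
All branches of the negation close; one closing branch shown above.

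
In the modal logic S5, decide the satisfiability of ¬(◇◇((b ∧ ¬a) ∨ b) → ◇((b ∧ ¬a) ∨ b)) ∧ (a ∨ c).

1. ¬(◇◇((b ∧ ¬a) ∨ b) → ◇((b ∧ ¬a) ∨ b)) ∧ (a ∨ c), w0
2. ¬(◇◇((b ∧ ¬a) ∨ b) → ◇((b ∧ ¬a) ∨ b)), w0
3. a ∨ c, w0
4. ◇◇((b ∧ ¬a) ∨ b), w0
5. ¬◇((b ∧ ¬a) ∨ b), w0
6. ¬((b ∧ ¬a) ∨ b), w0
7. ¬(b ∧ ¬a), w0
8. ¬b, w0
9. c, w0
10. a, w0
11. ◇((b ∧ ¬a) ∨ b), w1
12. ¬((b ∧ ¬a) ∨ b), w1
13. ¬(b ∧ ¬a), w1
14. ¬b, w1
15. a, w1
16. (b ∧ ¬a) ∨ b, w2
17. ¬((b ∧ ¬a) ∨ b), w2
18. ¬(b ∧ ¬a), w2
19. ¬b, w2
20. b ∧ ¬a, w2
21. b, w2
22. ¬a, w2
Accessibility: w0Rw0, w0Rw1, w0Rw2, w1Rw0, w1Rw1, w1Rw2, w2Rw0, w2Rw1, w2Rw2
Branch closes: b and ¬b both at w2.
(One branch shown.) All branches close.

Unsatisfiable (every branch closes)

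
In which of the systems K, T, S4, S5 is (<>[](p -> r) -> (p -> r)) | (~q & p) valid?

S5

S4-tableau for the negation ~((<>[](p -> r) -> (p -> r)) | (~q & p)):
1. ~((<>[](p -> r) -> (p -> r)) | (~q & p)), w0
2. ~(<>[](p -> r) -> (p -> r)), w0
3. ~(~q & p), w0
4. <>[](p -> r), w0
5. ~(p -> r), w0
6. p, w0
7. ~r, w0
8. q, w0
9. [](p -> r), w1
10. p -> r, w1
11. r, w1
Accessibility: w0Rw0, w0Rw1, w1Rw1
Complete open branch: countermodel on an S4-frame, so not valid in S4, nor in K, T (the same frame is also a K-frame and a T-frame).
S5-tableau for the negation ~((<>[](p -> r) -> (p -> r)) | (~q & p)):
1. ~((<>[](p -> r) -> (p -> r)) | (~q & p)), w0
2. ~(<>[](p -> r) -> (p -> r)), w0
3. ~(~q & p), w0
4. <>[](p -> r), w0
5. ~(p -> r), w0
6. p, w0
7. ~r, w0
8. q, w0
9. [](p -> r), w1
10. p -> r, w0
11. p -> r, w1
12. r, w0
Accessibility: w0Rw0, w0Rw1, w1Rw0, w1Rw1
Branch closes: r and ~r both at w0.
Every branch closes (one shown): valid in S5.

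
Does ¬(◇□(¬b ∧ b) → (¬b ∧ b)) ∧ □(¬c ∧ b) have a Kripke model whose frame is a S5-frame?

Unsatisfiable

1. ¬(◇□(¬b ∧ b) → (¬b ∧ b)) ∧ □(¬c ∧ b), w0
2. ¬(◇□(¬b ∧ b) → (¬b ∧ b)), w0   [∧-rule on 1]
3. □(¬c ∧ b), w0   [∧-rule on 1]
4. ◇□(¬b ∧ b), w0   [¬→-rule on 2]
5. ¬(¬b ∧ b), w0   [¬→-rule on 2]
6. ¬c ∧ b, w0   [□-rule on 3 via w0Rw0]
7. ¬c, w0   [∧-rule on 6]
8. b, w0   [∧-rule on 6]
9. □(¬b ∧ b), w1   [◇-rule on 4: fresh world w1, w0Rw1]
10. ¬c ∧ b, w1   [□-rule on 3 via w0Rw1]
11. ¬c, w1   [∧-rule on 10]
12. b, w1   [∧-rule on 10]
13. ¬b ∧ b, w0   [□-rule on 9 via w1Rw0]
14. ¬b, w0   [∧-rule on 13]
Accessibility: w0Rw0, w0Rw1, w1Rw0, w1Rw1
Branch closes: b and ¬b both at w0.
All branches of the tableau close; one closing branch shown above.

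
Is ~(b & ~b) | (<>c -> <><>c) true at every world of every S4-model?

Valid

Tableau for the negation ~(~(b & ~b) | (<>c -> <><>c)):
1. ~(~(b & ~b) | (<>c -> <><>c)), u
2. b & ~b, u
3. ~(<>c -> <><>c), u
4. b, u
5. ~b, u
Accessibility: uRu
Branch closes: b and ~b both at u.
All branches of the negation close; one closing branch shown above.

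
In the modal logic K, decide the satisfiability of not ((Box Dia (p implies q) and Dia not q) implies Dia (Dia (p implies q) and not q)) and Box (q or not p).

No, unsatisfiable

1. not ((Box Dia (p implies q) and Dia not q) implies Dia (Dia (p implies q) and not q)) and Box (q or not p), u
2. not ((Box Dia (p implies q) and Dia not q) implies Dia (Dia (p implies q) and not q)), u   [and-rule on 1]
3. Box (q or not p), u   [and-rule on 1]
4. Box Dia (p implies q) and Dia not q, u   [neg-implies-rule on 2]
5. not Dia (Dia (p implies q) and not q), u   [neg-implies-rule on 2]
6. Box Dia (p implies q), u   [and-rule on 4]
7. Dia not q, u   [and-rule on 4]
8. not q, v   [Dia-rule on 7: fresh world v, uRv]
9. q or not p, v   [Box-rule on 3 via uRv]
10. not (Dia (p implies q) and not q), v   [neg-Dia-rule on 5 via uRv]
11. Dia (p implies q), v   [Box-rule on 6 via uRv]
12. not p, v   [or-rule on 9 (branches; this branch)]
13. not Dia (p implies q), v   [neg-and-rule on 10 (branches; this branch)]
14. p implies q, w   [Dia-rule on 11: fresh world w, vRw]
15. not (p implies q), w   [neg-Dia-rule on 13 via vRw]
16. p, w   [neg-implies-rule on 15]
17. not q, w   [neg-implies-rule on 15]
18. q, w   [implies-rule on 14 (branches; this branch)]
Accessibility: uRv, vRw
Branch closes: q and not q both at w.
Every branch closes; the branch above is one of them.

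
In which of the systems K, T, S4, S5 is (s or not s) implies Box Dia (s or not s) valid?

T-tableau for the negation not ((s or not s) implies Box Dia (s or not s)):
1. not ((s or not s) implies Box Dia (s or not s)), w0
2. s or not s, w0
3. not Box Dia (s or not s), w0
4. not s, w0
5. not Dia (s or not s), w1
6. not (s or not s), w1
7. not s, w1
8. s, w1
Accessibility: w0Rw0, w0Rw1, w1Rw1
Branch closes: s and not s both at w1.
Every branch closes (one shown): valid in T, hence also in S4, S5 (every theorem of T is a theorem of S4 and S5).
K-tableau for the negation not ((s or not s) implies Box Dia (s or not s)):
1. not ((s or not s) implies Box Dia (s or not s)), w0
2. s or not s, w0
3. not Box Dia (s or not s), w0
4. not s, w0
5. not Dia (s or not s), w1
Accessibility: w0Rw1
Complete open branch: countermodel on a K-frame, so not valid in K.

T, S4, S5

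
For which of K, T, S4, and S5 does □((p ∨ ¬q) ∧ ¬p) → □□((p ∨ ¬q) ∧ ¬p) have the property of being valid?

S4, S5

T-tableau for the negation ¬(□((p ∨ ¬q) ∧ ¬p) → □□((p ∨ ¬q) ∧ ¬p)):
1. ¬(□((p ∨ ¬q) ∧ ¬p) → □□((p ∨ ¬q) ∧ ¬p)), w0
2. □((p ∨ ¬q) ∧ ¬p), w0   [¬→-rule on 1]
3. ¬□□((p ∨ ¬q) ∧ ¬p), w0   [¬→-rule on 1]
4. (p ∨ ¬q) ∧ ¬p, w0   [□-rule on 2 via w0Rw0]
5. p ∨ ¬q, w0   [∧-rule on 4]
6. ¬p, w0   [∧-rule on 4]
7. ¬q, w0   [∨-rule on 5 (branches; this branch)]
8. ¬□((p ∨ ¬q) ∧ ¬p), w1   [¬□-rule on 3: fresh world w1, w0Rw1]
9. (p ∨ ¬q) ∧ ¬p, w1   [□-rule on 2 via w0Rw1]
10. p ∨ ¬q, w1   [∧-rule on 9]
11. ¬p, w1   [∧-rule on 9]
12. ¬q, w1   [∨-rule on 10 (branches; this branch)]
13. ¬((p ∨ ¬q) ∧ ¬p), w2   [¬□-rule on 8: fresh world w2, w1Rw2]
14. p, w2   [¬∧-rule on 13 (branches; this branch)]
Accessibility: w0Rw0, w0Rw1, w1Rw1, w1Rw2, w2Rw2
Complete open branch: countermodel on a T-frame, so not valid in T, nor in K (the same frame is also a K-frame).
S4-tableau for the negation ¬(□((p ∨ ¬q) ∧ ¬p) → □□((p ∨ ¬q) ∧ ¬p)):
1. ¬(□((p ∨ ¬q) ∧ ¬p) → □□((p ∨ ¬q) ∧ ¬p)), w0
2. □((p ∨ ¬q) ∧ ¬p), w0   [¬→-rule on 1]
3. ¬□□((p ∨ ¬q) ∧ ¬p), w0   [¬→-rule on 1]
4. (p ∨ ¬q) ∧ ¬p, w0   [□-rule on 2 via w0Rw0]
5. p ∨ ¬q, w0   [∧-rule on 4]
6. ¬p, w0   [∧-rule on 4]
7. ¬q, w0   [∨-rule on 5 (branches; this branch)]
8. ¬□((p ∨ ¬q) ∧ ¬p), w1   [¬□-rule on 3: fresh world w1, w0Rw1]
9. (p ∨ ¬q) ∧ ¬p, w1   [□-rule on 2 via w0Rw1]
10. p ∨ ¬q, w1   [∧-rule on 9]
11. ¬p, w1   [∧-rule on 9]
12. ¬q, w1   [∨-rule on 10 (branches; this branch)]
13. ¬((p ∨ ¬q) ∧ ¬p), w2   [¬□-rule on 8: fresh world w2, w1Rw2]
14. (p ∨ ¬q) ∧ ¬p, w2   [□-rule on 2 via w0Rw2]
15. p ∨ ¬q, w2   [∧-rule on 14]
16. ¬p, w2   [∧-rule on 14]
17. ¬(p ∨ ¬q), w2   [¬∧-rule on 13 (branches; this branch)]
18. q, w2   [¬∨-rule on 17]
19. ¬q, w2   [∨-rule on 15 (branches; this branch)]
Accessibility: w0Rw0, w0Rw1, w0Rw2, w1Rw1, w1Rw2, w2Rw2
Branch closes: q and ¬q both at w2.
Every branch closes (one shown): valid in S4, hence also in S5 (every theorem of S4 is a theorem of S5).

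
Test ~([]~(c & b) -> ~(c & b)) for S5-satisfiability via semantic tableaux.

Unsatisfiable

1. ~([]~(c & b) -> ~(c & b)), w0
2. []~(c & b), w0
3. c & b, w0
4. c, w0
5. b, w0
6. ~(c & b), w0
7. ~b, w0
Accessibility: w0Rw0
Branch closes: b and ~b both at w0.
All branches of the tableau close; one closing branch shown above.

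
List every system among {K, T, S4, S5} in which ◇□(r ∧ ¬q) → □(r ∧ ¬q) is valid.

S5-tableau for the negation ¬(◇□(r ∧ ¬q) → □(r ∧ ¬q)):
1. ¬(◇□(r ∧ ¬q) → □(r ∧ ¬q)), u
2. ◇□(r ∧ ¬q), u   [¬→-rule on 1]
3. ¬□(r ∧ ¬q), u   [¬→-rule on 1]
4. □(r ∧ ¬q), v   [◇-rule on 2: fresh world v, uRv]
5. r ∧ ¬q, u   [□-rule on 4 via vRu]
6. r, u   [∧-rule on 5]
7. ¬q, u   [∧-rule on 5]
8. r ∧ ¬q, v   [□-rule on 4 via vRv]
9. r, v   [∧-rule on 8]
10. ¬q, v   [∧-rule on 8]
11. ¬(r ∧ ¬q), w   [¬□-rule on 3: fresh world w, uRw]
12. r ∧ ¬q, w   [□-rule on 4 via vRw]
13. r, w   [∧-rule on 12]
14. ¬q, w   [∧-rule on 12]
15. q, w   [¬∧-rule on 11 (branches; this branch)]
Accessibility: uRu, uRv, uRw, vRu, vRv, vRw, wRu, wRv, wRw
Branch closes: q and ¬q both at w.
Every branch closes (one shown): valid in S5.
S4-tableau for the negation ¬(◇□(r ∧ ¬q) → □(r ∧ ¬q)):
1. ¬(◇□(r ∧ ¬q) → □(r ∧ ¬q)), u
2. ◇□(r ∧ ¬q), u   [¬→-rule on 1]
3. ¬□(r ∧ ¬q), u   [¬→-rule on 1]
4. □(r ∧ ¬q), v   [◇-rule on 2: fresh world v, uRv]
5. r ∧ ¬q, v   [□-rule on 4 via vRv]
6. r, v   [∧-rule on 5]
7. ¬q, v   [∧-rule on 5]
8. ¬(r ∧ ¬q), w   [¬□-rule on 3: fresh world w, uRw]
9. q, w   [¬∧-rule on 8 (branches; this branch)]
Accessibility: uRu, uRv, uRw, vRv, wRw
Complete open branch: countermodel on an S4-frame, so not valid in S4, nor in K, T (the same frame is also a K-frame and a T-frame).

S5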